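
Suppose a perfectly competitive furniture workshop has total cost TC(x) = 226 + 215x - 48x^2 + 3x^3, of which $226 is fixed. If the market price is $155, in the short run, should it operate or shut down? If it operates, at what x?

Produce at x = 10

Strip out fixed cost: VC = 215x - 48x^2 + 3x^3. Then AVC = 215 - 48x + 3x^2 and MC = 215 - 96x + 9x^2.
AVC hits its minimum where MC = AVC, at x = 8, giving min AVC = 215 - 48·8 + 3·8^2 = $23.
Since P = $155 ≥ min AVC = $23, price covers variable cost and the firm should produce.
Set P = MC: 155 = 215 - 96x + 9x^2 → 60 - 96x + 9x^2 = 0. The roots are x = 2/3 and x = 10; the profit-maximizing output is on the rising part of MC, so x* = 10.
Check: AVC at x = 10 is $35 ≤ P, so revenue covers variable cost.
Profit = P·x − TC = 155·10 − 576 = $974.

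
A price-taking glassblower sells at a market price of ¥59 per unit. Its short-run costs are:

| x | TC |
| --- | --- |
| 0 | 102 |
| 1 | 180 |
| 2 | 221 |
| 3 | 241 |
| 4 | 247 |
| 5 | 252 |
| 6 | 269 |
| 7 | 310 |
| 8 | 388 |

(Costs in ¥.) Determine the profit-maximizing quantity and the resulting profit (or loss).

Compute π = P·x − TC at each output: x=0: -102; x=1: -121; x=2: -103; x=3: -64; x=4: -11; x=5: 43; x=6: 85; x=7: 103; x=8: 84.
Profit is maximized at x = 7. AVC there is 208/7 = ¥29.71 ≤ P, so producing beats shutting down (which would give -¥102).

x = 7; profit = ¥103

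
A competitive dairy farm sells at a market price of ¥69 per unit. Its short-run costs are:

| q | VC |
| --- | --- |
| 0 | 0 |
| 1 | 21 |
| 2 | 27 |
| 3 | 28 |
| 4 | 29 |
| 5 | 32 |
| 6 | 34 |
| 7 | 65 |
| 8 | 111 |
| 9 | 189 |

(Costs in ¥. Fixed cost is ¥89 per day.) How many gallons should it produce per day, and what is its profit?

Profit at each row (π = 69q − TC): q=0: -89; q=1: -41; q=2: 22; q=3: 90; q=4: 158; q=5: 224; q=6: 291; q=7: 329; q=8: 352; q=9: 343.
Profit is maximized at q = 8. AVC there is 111/8 = ¥13.88 ≤ P, so producing beats shutting down (which would give -¥89).

q = 8; profit = ¥352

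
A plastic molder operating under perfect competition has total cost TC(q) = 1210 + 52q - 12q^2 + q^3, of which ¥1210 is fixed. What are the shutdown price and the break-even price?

Shutdown price = ¥16; break-even price = ¥151

Shutdown price = min AVC. AVC = 52 - 12q + q^2, with vertex at q = 6 and minimum ¥16.
ATC = 1210/q + 52 - 12q + q^2. Setting dATC/dq = −1210/q^2 − 12 + 2q = 0 gives q = 11 (since 2·11^3 − 12·11^2 = 1210).
min ATC = 1210/11 + 52 − 12·11 + 11^2 = ¥151. That is the break-even price.
For ¥16 ≤ P < ¥151 the firm produces at a loss; below ¥16 it shuts down.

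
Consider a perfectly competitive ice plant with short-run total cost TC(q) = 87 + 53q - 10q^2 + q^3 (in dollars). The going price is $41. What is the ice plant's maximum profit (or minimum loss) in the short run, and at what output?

Profit = -$15 at q = 6

AVC = 53 - 10q + q^2 has its minimum $28 at q = 5; price $41 clears that bar, so the firm operates.
With MC = 53 - 20q + 3q^2, P = MC on the upward-sloping part at q* = 6.
TR = 41·6 = 246. TC = 87 + 174 = 261. Profit = 246 − 261 = -$15.
By producing, the firm covers all variable cost plus $72 of fixed cost; shutting down would lose the full $87.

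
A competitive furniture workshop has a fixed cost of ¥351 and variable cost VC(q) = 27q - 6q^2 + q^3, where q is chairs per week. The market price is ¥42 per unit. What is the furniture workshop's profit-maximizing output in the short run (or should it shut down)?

Produce at q = 5

Strip out fixed cost: VC = 27q - 6q^2 + q^3. Then AVC = 27 - 6q + q^2 and MC = 27 - 12q + 3q^2.
AVC is minimized where dAVC/dq = -6 + 2q = 0, at q = 3; min AVC = 27 - 6·3 + 3^2 = ¥18.
P = ¥42 exceeds min AVC = ¥18, so the firm stays open.
Set P = MC: 42 = 27 - 12q + 3q^2 → -15 - 12q + 3q^2 = 0. The roots are q = -1 and q = 5; the profit-maximizing output is on the rising part of MC, so q* = 5.
Check: AVC at q = 5 is ¥22 ≤ P, so revenue covers variable cost.
Profit = P·q − TC = 42·5 − 461 = -¥251, a loss, but smaller than the ¥351 fixed cost the firm would lose by shutting down.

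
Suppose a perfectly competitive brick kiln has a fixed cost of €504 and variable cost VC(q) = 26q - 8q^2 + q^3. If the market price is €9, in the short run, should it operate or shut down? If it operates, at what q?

From TC, MC = TC'(q) = 26 - 16q + 3q^2 and AVC = VC/q = 26 - 8q + q^2.
AVC hits its minimum where MC = AVC, at q = 4, giving min AVC = 26 - 8·4 + 4^2 = €10.
Since P = €9 < min AVC = €10, price fails to cover variable cost at any output.
The firm minimizes its loss by shutting down and losing only its fixed cost of €504.

Shut down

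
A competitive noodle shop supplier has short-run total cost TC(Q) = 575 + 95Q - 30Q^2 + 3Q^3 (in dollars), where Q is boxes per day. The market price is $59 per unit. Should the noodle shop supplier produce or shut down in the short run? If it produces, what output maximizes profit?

Produce at Q = 6

Strip out fixed cost: VC = 95Q - 30Q^2 + 3Q^3. Then AVC = 95 - 30Q + 3Q^2 and MC = 95 - 60Q + 9Q^2.
AVC hits its minimum where MC = AVC, at Q = 5, giving min AVC = 95 - 30·5 + 3·5^2 = $20.
Since P = $59 ≥ min AVC = $20, price covers variable cost and the firm should produce.
Set P = MC: 59 = 95 - 60Q + 9Q^2 → 36 - 60Q + 9Q^2 = 0. The roots are Q = 2/3 and Q = 6; the profit-maximizing output is on the rising part of MC, so Q* = 6.
Check: AVC at Q = 6 is $23 ≤ P, so revenue covers variable cost.
Profit = P·Q − TC = 59·6 − 713 = -$359, a loss, but smaller than the $575 fixed cost the firm would lose by shutting down.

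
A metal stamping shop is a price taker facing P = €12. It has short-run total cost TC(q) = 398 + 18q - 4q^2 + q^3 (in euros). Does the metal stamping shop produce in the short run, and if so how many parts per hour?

Shut down

Strip out fixed cost: VC = 18q - 4q^2 + q^3. Then AVC = 18 - 4q + q^2 and MC = 18 - 8q + 3q^2.
AVC hits its minimum where MC = AVC, at q = 2, giving min AVC = 18 - 4·2 + 2^2 = €14.
With P < min AVC (€12 < €14), every unit sold adds to the loss.
Best response: produce nothing and absorb the €398 fixed cost.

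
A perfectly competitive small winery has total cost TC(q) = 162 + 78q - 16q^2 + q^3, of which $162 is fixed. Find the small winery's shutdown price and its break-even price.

Shutdown price = $14; break-even price = $33

AVC = 78 - 16q + q^2; minimized at q = 8, giving min AVC = $14. That is the shutdown price.
ATC = 162/q + 78 - 16q + q^2. Setting dATC/dq = −162/q^2 − 16 + 2q = 0 gives q = 9 (since 2·9^3 − 16·9^2 = 162).
min ATC = 162/9 + 78 − 16·9 + 9^2 = $33. That is the break-even price.
Between these two prices the firm operates at a loss; above $33 it earns a profit.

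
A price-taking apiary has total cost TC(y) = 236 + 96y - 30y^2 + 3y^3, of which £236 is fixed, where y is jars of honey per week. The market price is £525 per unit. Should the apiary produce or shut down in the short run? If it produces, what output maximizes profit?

Produce at y = 11

Strip out fixed cost: VC = 96y - 30y^2 + 3y^3. Then AVC = 96 - 30y + 3y^2 and MC = 96 - 60y + 9y^2.
AVC is minimized where dAVC/dy = -30 + 6y = 0, at y = 5; min AVC = 96 - 30·5 + 3·5^2 = £21.
Because £525 ≥ £21, revenue can cover variable cost; the firm operates.
P = MC gives -429 - 60y + 9y^2 = 0, with roots -13/3 and 11. Take the larger (rising MC): y* = 11.
Check: AVC at y = 11 is £129 ≤ P, so revenue covers variable cost.
Profit = P·y − TC = 525·11 − 1655 = £4120.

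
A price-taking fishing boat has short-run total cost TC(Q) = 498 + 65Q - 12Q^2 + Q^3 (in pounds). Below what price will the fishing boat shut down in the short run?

Short-run supply begins at min AVC. From VC = 65Q - 12Q^2 + Q^3, AVC = 65 - 12Q + Q^2.
At the minimum of AVC, MC = AVC. MC = 65 - 24Q + 3Q^2; setting MC = AVC gives 2Q^2 - 12Q = 0, so Q = 6. min AVC = 29.
The firm shuts down for any P below £29.

£29 per unit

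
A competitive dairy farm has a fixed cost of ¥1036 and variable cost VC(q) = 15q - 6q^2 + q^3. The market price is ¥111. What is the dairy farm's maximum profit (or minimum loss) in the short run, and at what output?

Profit = -¥396 at q = 8

AVC = 15 - 6q + q^2 has its minimum ¥6 at q = 3; price ¥111 clears that bar, so the firm operates.
MC = 15 - 12q + 3q^2. Setting P = MC and taking the root on the rising branch gives q* = 8.
TR = 111·8 = 888. TC = 1036 + 248 = 1284. Profit = 888 − 1284 = -¥396.
That loss of ¥396 beats the ¥1036 the firm would lose by shutting down; producing recovers ¥640 of fixed cost.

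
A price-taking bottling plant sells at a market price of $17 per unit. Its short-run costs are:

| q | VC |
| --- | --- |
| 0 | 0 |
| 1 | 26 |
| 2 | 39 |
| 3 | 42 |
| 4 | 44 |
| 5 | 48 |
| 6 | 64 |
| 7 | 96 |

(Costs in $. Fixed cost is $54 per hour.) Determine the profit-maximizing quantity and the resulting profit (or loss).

Profit at each row (π = 17q − TC): q=0: -54; q=1: -63; q=2: -59; q=3: -45; q=4: -30; q=5: -17; q=6: -16; q=7: -31.
Profit is maximized at q = 6. AVC there is 64/6 = $10.67 ≤ P, so producing beats shutting down (which would give -$54).

q = 6; profit = -$16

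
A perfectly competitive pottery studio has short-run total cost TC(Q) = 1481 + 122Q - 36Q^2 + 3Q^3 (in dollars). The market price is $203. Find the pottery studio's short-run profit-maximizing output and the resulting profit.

Profit = -$23 at Q = 9

AVC = 122 - 36Q + 3Q^2; min AVC = $14 at Q = 6. Since P = $203 ≥ min AVC, the firm produces.
MC = 122 - 72Q + 9Q^2. Setting P = MC and taking the root on the rising branch gives Q* = 9.
TR = 203·9 = 1827. TC = 1481 + 369 = 1850. Profit = 1827 − 1850 = -$23.
That loss of $23 beats the $1481 the firm would lose by shutting down; producing recovers $1458 of fixed cost.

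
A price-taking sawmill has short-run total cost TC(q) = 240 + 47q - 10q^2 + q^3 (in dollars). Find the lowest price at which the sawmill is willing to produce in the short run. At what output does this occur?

$22 per unit, at q = 5

The firm shuts down when price falls below the minimum of average variable cost. AVC = VC/q = 47 - 10q + q^2.
dAVC/dq = -10 + 2q = 0 gives q = 5. min AVC = 47 - 10·5 + 5^2 = 22.
For P < $22 the firm produces nothing.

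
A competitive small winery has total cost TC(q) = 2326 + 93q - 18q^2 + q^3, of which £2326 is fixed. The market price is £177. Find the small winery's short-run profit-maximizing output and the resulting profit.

Profit = -£366 at q = 14

AVC = 93 - 18q + q^2 has its minimum £12 at q = 9; price £177 clears that bar, so the firm operates.
With MC = 93 - 36q + 3q^2, P = MC on the upward-sloping part at q* = 14.
TR = 177·14 = 2478. TC = 2326 + 518 = 2844. Profit = 2478 − 2844 = -£366.
That loss of £366 beats the £2326 the firm would lose by shutting down; producing recovers £1960 of fixed cost.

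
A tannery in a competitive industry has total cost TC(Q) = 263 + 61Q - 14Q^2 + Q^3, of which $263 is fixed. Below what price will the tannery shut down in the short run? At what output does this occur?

$12 per unit, at Q = 7

The firm shuts down when price falls below the minimum of average variable cost. AVC = VC/Q = 61 - 14Q + Q^2.
At the minimum of AVC, MC = AVC. MC = 61 - 28Q + 3Q^2; setting MC = AVC gives 2Q^2 - 14Q = 0, so Q = 7. min AVC = 12.
The firm shuts down for any P below $12.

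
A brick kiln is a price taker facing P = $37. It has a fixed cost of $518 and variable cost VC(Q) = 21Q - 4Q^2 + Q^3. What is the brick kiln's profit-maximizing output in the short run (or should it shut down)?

Strip out fixed cost: VC = 21Q - 4Q^2 + Q^3. Then AVC = 21 - 4Q + Q^2 and MC = 21 - 8Q + 3Q^2.
AVC is minimized where dAVC/dQ = -4 + 2Q = 0, at Q = 2; min AVC = 21 - 4·2 + 2^2 = $17.
P = $37 exceeds min AVC = $17, so the firm stays open.
Solving P = MC: -16 - 8Q + 3Q^2 = 0 ⇒ Q = -4/3 or 4. On the upward-sloping branch, Q* = 4.
Check: AVC at Q = 4 is $21 ≤ P, so revenue covers variable cost.
Profit = P·Q − TC = 37·4 − 602 = -$454, a loss, but smaller than the $518 fixed cost the firm would lose by shutting down.

Produce at Q = 4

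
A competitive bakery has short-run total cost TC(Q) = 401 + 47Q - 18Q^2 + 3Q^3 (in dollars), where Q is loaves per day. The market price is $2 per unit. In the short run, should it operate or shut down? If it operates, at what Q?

Strip out fixed cost: VC = 47Q - 18Q^2 + 3Q^3. Then AVC = 47 - 18Q + 3Q^2 and MC = 47 - 36Q + 9Q^2.
AVC hits its minimum where MC = AVC, at Q = 3, giving min AVC = 47 - 18·3 + 3·3^2 = $20.
Since P = $2 < min AVC = $20, price fails to cover variable cost at any output.
Shutting down limits the loss to fixed cost, $401.

Shut down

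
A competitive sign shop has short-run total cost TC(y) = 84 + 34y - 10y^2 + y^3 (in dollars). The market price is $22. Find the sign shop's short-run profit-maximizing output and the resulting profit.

AVC = 34 - 10y + y^2 has its minimum $9 at y = 5; price $22 clears that bar, so the firm operates.
With MC = 34 - 20y + 3y^2, P = MC on the upward-sloping part at y* = 6.
TR = 22·6 = 132. TC = 84 + 60 = 144. Profit = 132 − 144 = -$12.
That loss of $12 beats the $84 the firm would lose by shutting down; producing recovers $72 of fixed cost.

Profit = -$12 at y = 6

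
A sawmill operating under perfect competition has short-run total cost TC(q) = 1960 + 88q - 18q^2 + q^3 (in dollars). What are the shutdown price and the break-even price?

Shutdown price = min AVC. AVC = 88 - 18q + q^2, with vertex at q = 9 and minimum $7.
ATC = 1960/q + 88 - 18q + q^2. Setting dATC/dq = −1960/q^2 − 18 + 2q = 0 gives q = 14 (since 2·14^3 − 18·14^2 = 1960).
min ATC = 1960/14 + 88 − 18·14 + 14^2 = $172. That is the break-even price.
Between these two prices the firm operates at a loss; above $172 it earns a profit.

Shutdown price = $7; break-even price = $172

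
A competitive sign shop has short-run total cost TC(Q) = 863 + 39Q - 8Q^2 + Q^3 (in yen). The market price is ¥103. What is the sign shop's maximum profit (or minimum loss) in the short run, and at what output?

AVC = 39 - 8Q + Q^2 has its minimum ¥23 at Q = 4; price ¥103 clears that bar, so the firm operates.
With MC = 39 - 16Q + 3Q^2, P = MC on the upward-sloping part at Q* = 8.
TR = 103·8 = 824. TC = 863 + 312 = 1175. Profit = 824 − 1175 = -¥351.
By producing, the firm covers all variable cost plus ¥512 of fixed cost; shutting down would lose the full ¥863.

Profit = -¥351 at Q = 8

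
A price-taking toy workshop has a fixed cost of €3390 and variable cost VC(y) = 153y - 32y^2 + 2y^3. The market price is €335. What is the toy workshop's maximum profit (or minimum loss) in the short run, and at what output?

AVC = 153 - 32y + 2y^2 has its minimum €25 at y = 8; price €335 clears that bar, so the firm operates.
MC = 153 - 64y + 6y^2. Setting P = MC and taking the root on the rising branch gives y* = 13.
TR = 335·13 = 4355. TC = 3390 + 975 = 4365. Profit = 4355 − 4365 = -€10.
By producing, the firm covers all variable cost plus €3380 of fixed cost; shutting down would lose the full €3390.

Profit = -€10 at y = 13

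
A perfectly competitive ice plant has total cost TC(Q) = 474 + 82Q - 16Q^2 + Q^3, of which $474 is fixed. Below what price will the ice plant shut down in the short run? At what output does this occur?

The shutdown price is the minimum of AVC. VC = 82Q - 16Q^2 + Q^3, so AVC = 82 - 16Q + Q^2.
At the minimum of AVC, MC = AVC. MC = 82 - 32Q + 3Q^2; setting MC = AVC gives 2Q^2 - 16Q = 0, so Q = 8. min AVC = 18.
For P < $18 the firm produces nothing.

$18 per unit, at Q = 8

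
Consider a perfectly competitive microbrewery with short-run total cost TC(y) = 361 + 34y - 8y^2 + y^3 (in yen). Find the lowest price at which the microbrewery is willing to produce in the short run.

Short-run supply begins at min AVC. From VC = 34y - 8y^2 + y^3, AVC = 34 - 8y + y^2.
dAVC/dy = -8 + 2y = 0 gives y = 4. min AVC = 34 - 8·4 + 4^2 = 18.
So the shutdown price is ¥18.

¥18 per unit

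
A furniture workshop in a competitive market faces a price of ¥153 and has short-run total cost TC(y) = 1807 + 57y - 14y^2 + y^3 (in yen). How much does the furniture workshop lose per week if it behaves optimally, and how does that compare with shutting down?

Profit = -¥367 at y = 12

AVC = 57 - 14y + y^2 has its minimum ¥8 at y = 7; price ¥153 clears that bar, so the firm operates.
With MC = 57 - 28y + 3y^2, P = MC on the upward-sloping part at y* = 12.
TR = 153·12 = 1836. TC = 1807 + 396 = 2203. Profit = 1836 − 2203 = -¥367.
That loss of ¥367 beats the ¥1807 the firm would lose by shutting down; producing recovers ¥1440 of fixed cost.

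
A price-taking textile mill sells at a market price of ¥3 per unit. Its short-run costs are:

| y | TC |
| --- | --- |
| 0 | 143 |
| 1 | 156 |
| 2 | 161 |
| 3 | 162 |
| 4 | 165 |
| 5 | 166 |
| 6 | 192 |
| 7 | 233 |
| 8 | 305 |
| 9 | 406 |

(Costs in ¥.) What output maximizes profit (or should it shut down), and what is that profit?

Tabulate TR − TC: y=0: -143; y=1: -153; y=2: -155; y=3: -153; y=4: -153; y=5: -151; y=6: -174; y=7: -212; y=8: -281; y=9: -379.
Profit is highest at y = 0. Equivalently, the lowest AVC in the table is 23/5 ≈ ¥4.60 at y = 5, and P = ¥3 falls below it — price never covers variable cost, so the firm shuts down and loses only its fixed cost.

y = 0 (shut down); profit = -¥143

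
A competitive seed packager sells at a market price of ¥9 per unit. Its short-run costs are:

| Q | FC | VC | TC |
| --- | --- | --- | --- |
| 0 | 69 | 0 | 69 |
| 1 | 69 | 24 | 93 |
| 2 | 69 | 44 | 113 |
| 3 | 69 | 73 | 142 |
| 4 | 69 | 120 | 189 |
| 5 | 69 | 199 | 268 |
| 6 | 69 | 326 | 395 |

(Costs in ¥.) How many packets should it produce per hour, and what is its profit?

Q = 0 (shut down); profit = -¥69

Compute π = P·Q − TC at each output: Q=0: -69; Q=1: -84; Q=2: -95; Q=3: -115; Q=4: -153; Q=5: -223; Q=6: -341.
Profit is highest at Q = 0. Equivalently, the lowest AVC in the table is 44/2 ≈ ¥22 at Q = 2, and P = ¥9 falls below it — price never covers variable cost, so the firm shuts down and loses only its fixed cost.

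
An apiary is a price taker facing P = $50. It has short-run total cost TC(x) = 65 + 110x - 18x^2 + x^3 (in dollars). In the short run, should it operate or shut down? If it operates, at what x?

Strip out fixed cost: VC = 110x - 18x^2 + x^3. Then AVC = 110 - 18x + x^2 and MC = 110 - 36x + 3x^2.
AVC hits its minimum where MC = AVC, at x = 9, giving min AVC = 110 - 18·9 + 9^2 = $29.
Since P = $50 ≥ min AVC = $29, price covers variable cost and the firm should produce.
P = MC gives 60 - 36x + 3x^2 = 0, with roots 2 and 10. Take the larger (rising MC): x* = 10.
Check: AVC at x = 10 is $30 ≤ P, so revenue covers variable cost.
Profit = P·x − TC = 50·10 − 365 = $135.

Produce at x = 10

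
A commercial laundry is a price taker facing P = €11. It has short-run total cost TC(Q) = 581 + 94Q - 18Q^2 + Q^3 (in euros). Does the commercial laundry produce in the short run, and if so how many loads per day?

Shut down

Strip out fixed cost: VC = 94Q - 18Q^2 + Q^3. Then AVC = 94 - 18Q + Q^2 and MC = 94 - 36Q + 3Q^2.
The AVC parabola has its vertex at Q = 18/2 = 9, where AVC = 94 - 18·9 + 9^2 = €13.
With P < min AVC (€11 < €13), every unit sold adds to the loss.
Best response: produce nothing and absorb the €581 fixed cost.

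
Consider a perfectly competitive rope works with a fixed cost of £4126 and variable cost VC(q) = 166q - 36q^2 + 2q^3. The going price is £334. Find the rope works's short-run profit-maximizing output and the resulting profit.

AVC = 166 - 36q + 2q^2 has its minimum £4 at q = 9; price £334 clears that bar, so the firm operates.
MC = 166 - 72q + 6q^2. Setting P = MC and taking the root on the rising branch gives q* = 14.
TR = 334·14 = 4676. TC = 4126 + 756 = 4882. Profit = 4676 − 4882 = -£206.
Shutting down would mean losing the fixed cost of £4126, so operating at a loss of £206 is better by £3920.

Profit = -£206 at q = 14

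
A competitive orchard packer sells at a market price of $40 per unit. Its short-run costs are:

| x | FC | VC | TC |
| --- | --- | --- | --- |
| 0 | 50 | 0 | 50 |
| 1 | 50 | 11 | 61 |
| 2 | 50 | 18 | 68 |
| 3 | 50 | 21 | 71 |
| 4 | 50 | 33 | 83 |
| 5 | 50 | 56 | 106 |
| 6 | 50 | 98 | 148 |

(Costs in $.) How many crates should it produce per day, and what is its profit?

x = 5; profit = $94

Compute π = P·x − TC at each output: x=0: -50; x=1: -21; x=2: 12; x=3: 49; x=4: 77; x=5: 94; x=6: 92.
Profit is maximized at x = 5. AVC there is 56/5 = $11.20 ≤ P, so producing beats shutting down (which would give -$50).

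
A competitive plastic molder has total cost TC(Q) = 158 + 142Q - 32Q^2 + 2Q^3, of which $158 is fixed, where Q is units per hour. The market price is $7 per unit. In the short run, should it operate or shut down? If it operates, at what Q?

Shut down

Variable cost is VC = 142Q - 32Q^2 + 2Q^3, so AVC = VC/Q = 142 - 32Q + 2Q^2 and MC = dTC/dQ = 142 - 64Q + 6Q^2.
AVC is minimized where dAVC/dQ = -32 + 4Q = 0, at Q = 8; min AVC = 142 - 32·8 + 2·8^2 = $14.
With P < min AVC ($7 < $14), every unit sold adds to the loss.
Best response: produce nothing and absorb the $158 fixed cost.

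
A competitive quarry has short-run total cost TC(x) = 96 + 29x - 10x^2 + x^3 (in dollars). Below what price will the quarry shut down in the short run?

$4 per unit

The shutdown price is the minimum of AVC. VC = 29x - 10x^2 + x^3, so AVC = 29 - 10x + x^2.
dAVC/dx = -10 + 2x = 0 gives x = 5. min AVC = 29 - 10·5 + 5^2 = 4.
So the shutdown price is $4.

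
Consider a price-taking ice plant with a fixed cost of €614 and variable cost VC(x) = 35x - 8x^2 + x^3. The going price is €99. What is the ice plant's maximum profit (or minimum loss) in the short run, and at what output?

Profit = -€102 at x = 8

AVC = 35 - 8x + x^2; min AVC = €19 at x = 4. Since P = €99 ≥ min AVC, the firm produces.
With MC = 35 - 16x + 3x^2, P = MC on the upward-sloping part at x* = 8.
TR = 99·8 = 792. TC = 614 + 280 = 894. Profit = 792 − 894 = -€102.
By producing, the firm covers all variable cost plus €512 of fixed cost; shutting down would lose the full €614.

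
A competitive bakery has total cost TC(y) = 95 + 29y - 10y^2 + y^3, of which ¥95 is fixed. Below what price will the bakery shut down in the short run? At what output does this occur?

Short-run supply begins at min AVC. From VC = 29y - 10y^2 + y^3, AVC = 29 - 10y + y^2.
At the minimum of AVC, MC = AVC. MC = 29 - 20y + 3y^2; setting MC = AVC gives 2y^2 - 10y = 0, so y = 5. min AVC = 4.
The firm shuts down for any P below ¥4.

¥4 per unit, at y = 5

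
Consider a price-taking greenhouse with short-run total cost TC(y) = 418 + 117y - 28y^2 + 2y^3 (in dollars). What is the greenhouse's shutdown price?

$19 per unit

The shutdown price is the minimum of AVC. VC = 117y - 28y^2 + 2y^3, so AVC = 117 - 28y + 2y^2.
At the minimum of AVC, MC = AVC. MC = 117 - 56y + 6y^2; setting MC = AVC gives 4y^2 - 28y = 0, so y = 7. min AVC = 19.
For P < $19 the firm produces nothing.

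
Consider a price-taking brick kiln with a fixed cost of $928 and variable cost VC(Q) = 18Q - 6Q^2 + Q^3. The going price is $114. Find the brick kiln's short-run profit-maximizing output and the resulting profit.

Profit = -$288 at Q = 8

AVC = 18 - 6Q + Q^2; min AVC = $9 at Q = 3. Since P = $114 ≥ min AVC, the firm produces.
MC = 18 - 12Q + 3Q^2. Setting P = MC and taking the root on the rising branch gives Q* = 8.
TR = 114·8 = 912. TC = 928 + 272 = 1200. Profit = 912 − 1200 = -$288.
Shutting down would mean losing the fixed cost of $928, so operating at a loss of $288 is better by $640.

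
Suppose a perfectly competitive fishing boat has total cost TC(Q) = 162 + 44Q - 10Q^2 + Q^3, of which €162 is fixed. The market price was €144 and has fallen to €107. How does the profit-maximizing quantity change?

AVC = 44 - 10Q + Q^2, minimized at Q = 5 where min AVC = €19. MC = 44 - 20Q + 3Q^2.
With P = €144 above the shutdown price, P = MC gives Q = 10.
At P = €107 ≥ min AVC, set P = MC: Q = 9. The firm stays open but cuts output.

Output falls from 10 to 9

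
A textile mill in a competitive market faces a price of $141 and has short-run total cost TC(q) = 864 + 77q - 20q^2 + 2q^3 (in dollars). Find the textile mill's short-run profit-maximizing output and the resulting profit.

AVC = 77 - 20q + 2q^2 has its minimum $27 at q = 5; price $141 clears that bar, so the firm operates.
MC = 77 - 40q + 6q^2. Setting P = MC and taking the root on the rising branch gives q* = 8.
TR = 141·8 = 1128. TC = 864 + 360 = 1224. Profit = 1128 − 1224 = -$96.
That loss of $96 beats the $864 the firm would lose by shutting down; producing recovers $768 of fixed cost.

Profit = -$96 at q = 8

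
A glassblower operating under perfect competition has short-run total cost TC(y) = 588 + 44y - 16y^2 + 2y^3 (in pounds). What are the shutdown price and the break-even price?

AVC = 44 - 16y + 2y^2; minimized at y = 4, giving min AVC = £12. That is the shutdown price.
ATC = 588/y + 44 - 16y + 2y^2. Setting dATC/dy = −588/y^2 − 16 + 4y = 0 gives y = 7 (since 4·7^3 − 16·7^2 = 588).
min ATC = 588/7 + 44 − 16·7 + 2·7^2 = £114. That is the break-even price.
For £12 ≤ P < £114 the firm produces at a loss; below £12 it shuts down.

Shutdown price = £12; break-even price = £114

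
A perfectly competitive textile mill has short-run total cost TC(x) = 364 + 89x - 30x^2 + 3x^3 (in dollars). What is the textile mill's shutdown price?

$14 per unit

The shutdown price is the minimum of AVC. VC = 89x - 30x^2 + 3x^3, so AVC = 89 - 30x + 3x^2.
dAVC/dx = -30 + 6x = 0 gives x = 5. min AVC = 89 - 30·5 + 3·5^2 = 14.
The firm shuts down for any P below $14.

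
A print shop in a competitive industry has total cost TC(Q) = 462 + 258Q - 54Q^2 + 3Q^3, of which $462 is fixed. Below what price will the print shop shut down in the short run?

Short-run supply begins at min AVC. From VC = 258Q - 54Q^2 + 3Q^3, AVC = 258 - 54Q + 3Q^2.
At the minimum of AVC, MC = AVC. MC = 258 - 108Q + 9Q^2; setting MC = AVC gives 6Q^2 - 54Q = 0, so Q = 9. min AVC = 15.
So the shutdown price is $15.

$15 per unit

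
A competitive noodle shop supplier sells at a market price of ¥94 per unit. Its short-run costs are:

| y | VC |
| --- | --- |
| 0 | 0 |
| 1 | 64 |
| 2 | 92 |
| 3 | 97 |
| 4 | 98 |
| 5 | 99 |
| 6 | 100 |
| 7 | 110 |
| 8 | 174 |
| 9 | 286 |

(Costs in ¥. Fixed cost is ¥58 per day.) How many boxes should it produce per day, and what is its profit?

Compute π = P·y − TC at each output: y=0: -58; y=1: -28; y=2: 38; y=3: 127; y=4: 220; y=5: 313; y=6: 406; y=7: 490; y=8: 520; y=9: 502.
Profit is maximized at y = 8. AVC there is 174/8 = ¥21.75 ≤ P, so producing beats shutting down (which would give -¥58).

y = 8; profit = ¥520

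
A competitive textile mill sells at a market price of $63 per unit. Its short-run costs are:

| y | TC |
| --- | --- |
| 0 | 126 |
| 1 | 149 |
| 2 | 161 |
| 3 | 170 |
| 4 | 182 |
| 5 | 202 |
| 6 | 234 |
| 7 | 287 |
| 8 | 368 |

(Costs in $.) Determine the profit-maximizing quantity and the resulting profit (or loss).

Compute π = P·y − TC at each output: y=0: -126; y=1: -86; y=2: -35; y=3: 19; y=4: 70; y=5: 113; y=6: 144; y=7: 154; y=8: 136.
Profit is maximized at y = 7. AVC there is 161/7 = $23 ≤ P, so producing beats shutting down (which would give -$126).

y = 7; profit = $154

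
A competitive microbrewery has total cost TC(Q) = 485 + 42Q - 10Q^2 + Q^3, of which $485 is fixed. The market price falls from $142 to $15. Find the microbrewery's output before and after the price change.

Output falls from 10 to 0 (the firm shuts down)

MC = 42 - 20Q + 3Q^2; the shutdown threshold is min AVC = $17 (at Q = 5).
With P = $142 above the shutdown price, P = MC gives Q = 10.
At P = $15 < min AVC = $17, price no longer covers variable cost at any output, so the firm shuts down: Q = 0.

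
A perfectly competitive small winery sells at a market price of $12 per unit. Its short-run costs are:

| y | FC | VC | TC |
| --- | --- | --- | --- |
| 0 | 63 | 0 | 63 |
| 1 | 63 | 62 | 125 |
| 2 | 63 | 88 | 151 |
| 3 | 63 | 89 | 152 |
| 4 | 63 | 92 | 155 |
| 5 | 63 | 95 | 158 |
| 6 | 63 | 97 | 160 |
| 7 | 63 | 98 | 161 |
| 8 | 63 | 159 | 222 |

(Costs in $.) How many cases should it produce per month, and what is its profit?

Profit at each row (π = 12y − TC): y=0: -63; y=1: -113; y=2: -127; y=3: -116; y=4: -107; y=5: -98; y=6: -88; y=7: -77; y=8: -126.
Profit is highest at y = 0. Equivalently, the lowest AVC in the table is 98/7 ≈ $14 at y = 7, and P = $12 falls below it — price never covers variable cost, so the firm shuts down and loses only its fixed cost.

y = 0 (shut down); profit = -$63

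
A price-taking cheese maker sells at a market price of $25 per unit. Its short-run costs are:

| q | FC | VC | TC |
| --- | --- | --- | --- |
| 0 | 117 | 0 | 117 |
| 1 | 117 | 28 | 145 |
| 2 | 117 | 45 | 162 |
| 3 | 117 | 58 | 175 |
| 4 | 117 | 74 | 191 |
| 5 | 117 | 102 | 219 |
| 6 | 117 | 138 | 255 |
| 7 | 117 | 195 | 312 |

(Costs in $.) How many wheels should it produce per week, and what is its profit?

q = 4; profit = -$91

Profit at each row (π = 25q − TC): q=0: -117; q=1: -120; q=2: -112; q=3: -100; q=4: -91; q=5: -94; q=6: -105; q=7: -137.
Profit is maximized at q = 4. AVC there is 74/4 = $18.50 ≤ P, so producing beats shutting down (which would give -$117).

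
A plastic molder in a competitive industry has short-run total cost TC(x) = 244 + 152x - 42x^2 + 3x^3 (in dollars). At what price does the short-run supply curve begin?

The shutdown price is the minimum of AVC. VC = 152x - 42x^2 + 3x^3, so AVC = 152 - 42x + 3x^2.
At the minimum of AVC, MC = AVC. MC = 152 - 84x + 9x^2; setting MC = AVC gives 6x^2 - 42x = 0, so x = 7. min AVC = 5.
For P < $5 the firm produces nothing.

$5 per unit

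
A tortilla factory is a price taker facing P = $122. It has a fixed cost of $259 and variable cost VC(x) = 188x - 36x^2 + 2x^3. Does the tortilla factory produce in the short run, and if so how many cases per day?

Produce at x = 11

Variable cost is VC = 188x - 36x^2 + 2x^3, so AVC = VC/x = 188 - 36x + 2x^2 and MC = dTC/dx = 188 - 72x + 6x^2.
The AVC parabola has its vertex at x = 36/4 = 9, where AVC = 188 - 36·9 + 2·9^2 = $26.
Since P = $122 ≥ min AVC = $26, price covers variable cost and the firm should produce.
Set P = MC: 122 = 188 - 72x + 6x^2 → 66 - 72x + 6x^2 = 0. The roots are x = 1 and x = 11; the profit-maximizing output is on the rising part of MC, so x* = 11.
Check: AVC at x = 11 is $34 ≤ P, so revenue covers variable cost.
Profit = P·x − TC = 122·11 − 633 = $709.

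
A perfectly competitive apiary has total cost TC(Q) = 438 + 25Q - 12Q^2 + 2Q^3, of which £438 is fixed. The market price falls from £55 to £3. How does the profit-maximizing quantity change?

MC = 25 - 24Q + 6Q^2; the shutdown threshold is min AVC = £7 (at Q = 3).
At P = £55 ≥ min AVC, set P = MC on the rising branch: Q = 5.
At P = £3 < min AVC = £7, price no longer covers variable cost at any output, so the firm shuts down: Q = 0.

Output falls from 5 to 0 (the firm shuts down)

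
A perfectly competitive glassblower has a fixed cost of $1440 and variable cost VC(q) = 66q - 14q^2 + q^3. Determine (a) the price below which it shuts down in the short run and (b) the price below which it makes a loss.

AVC = 66 - 14q + q^2; minimized at q = 7, giving min AVC = $17. That is the shutdown price.
ATC = 1440/q + 66 - 14q + q^2. Setting dATC/dq = −1440/q^2 − 14 + 2q = 0 gives q = 12 (since 2·12^3 − 14·12^2 = 1440).
min ATC = 1440/12 + 66 − 14·12 + 12^2 = $162. That is the break-even price.
For $17 ≤ P < $162 the firm produces at a loss; below $17 it shuts down.

Shutdown price = $17; break-even price = $162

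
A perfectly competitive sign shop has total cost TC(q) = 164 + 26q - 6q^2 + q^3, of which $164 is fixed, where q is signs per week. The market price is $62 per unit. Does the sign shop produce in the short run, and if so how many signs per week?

Produce at q = 6

Strip out fixed cost: VC = 26q - 6q^2 + q^3. Then AVC = 26 - 6q + q^2 and MC = 26 - 12q + 3q^2.
AVC is minimized where dAVC/dq = -6 + 2q = 0, at q = 3; min AVC = 26 - 6·3 + 3^2 = $17.
Since P = $62 ≥ min AVC = $17, price covers variable cost and the firm should produce.
P = MC gives -36 - 12q + 3q^2 = 0, with roots -2 and 6. Take the larger (rising MC): q* = 6.
Check: AVC at q = 6 is $26 ≤ P, so revenue covers variable cost.
Profit = P·q − TC = 62·6 − 320 = $52.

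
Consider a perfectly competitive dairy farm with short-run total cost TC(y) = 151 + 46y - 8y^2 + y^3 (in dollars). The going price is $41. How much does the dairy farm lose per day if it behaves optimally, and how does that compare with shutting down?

Profit = -$101 at y = 5

AVC = 46 - 8y + y^2 has its minimum $30 at y = 4; price $41 clears that bar, so the firm operates.
MC = 46 - 16y + 3y^2. Setting P = MC and taking the root on the rising branch gives y* = 5.
TR = 41·5 = 205. TC = 151 + 155 = 306. Profit = 205 − 306 = -$101.
By producing, the firm covers all variable cost plus $50 of fixed cost; shutting down would lose the full $151.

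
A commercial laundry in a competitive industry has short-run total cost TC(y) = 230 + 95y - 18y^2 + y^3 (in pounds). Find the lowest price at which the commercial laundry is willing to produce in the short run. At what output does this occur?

The firm shuts down when price falls below the minimum of average variable cost. AVC = VC/y = 95 - 18y + y^2.
At the minimum of AVC, MC = AVC. MC = 95 - 36y + 3y^2; setting MC = AVC gives 2y^2 - 18y = 0, so y = 9. min AVC = 14.
The firm shuts down for any P below £14.

£14 per unit, at y = 9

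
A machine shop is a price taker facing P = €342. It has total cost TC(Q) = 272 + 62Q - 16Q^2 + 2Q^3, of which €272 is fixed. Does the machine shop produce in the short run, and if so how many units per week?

Variable cost is VC = 62Q - 16Q^2 + 2Q^3, so AVC = VC/Q = 62 - 16Q + 2Q^2 and MC = dTC/dQ = 62 - 32Q + 6Q^2.
The AVC parabola has its vertex at Q = 16/4 = 4, where AVC = 62 - 16·4 + 2·4^2 = €30.
Because €342 ≥ €30, revenue can cover variable cost; the firm operates.
Solving P = MC: -280 - 32Q + 6Q^2 = 0 ⇒ Q = -14/3 or 10. On the upward-sloping branch, Q* = 10.
Check: AVC at Q = 10 is €102 ≤ P, so revenue covers variable cost.
Profit = P·Q − TC = 342·10 − 1292 = €2128.

Produce at Q = 10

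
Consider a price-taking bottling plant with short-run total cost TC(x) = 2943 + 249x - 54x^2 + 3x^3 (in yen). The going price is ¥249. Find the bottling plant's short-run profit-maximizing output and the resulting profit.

AVC = 249 - 54x + 3x^2; min AVC = ¥6 at x = 9. Since P = ¥249 ≥ min AVC, the firm produces.
MC = 249 - 108x + 9x^2. Setting P = MC and taking the root on the rising branch gives x* = 12.
TR = 249·12 = 2988. TC = 2943 + 396 = 3339. Profit = 2988 − 3339 = -¥351.
That loss of ¥351 beats the ¥2943 the firm would lose by shutting down; producing recovers ¥2592 of fixed cost.

Profit = -¥351 at x = 12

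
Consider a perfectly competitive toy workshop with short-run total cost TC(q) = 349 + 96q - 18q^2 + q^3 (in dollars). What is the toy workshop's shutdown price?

Short-run supply begins at min AVC. From VC = 96q - 18q^2 + q^3, AVC = 96 - 18q + q^2.
dAVC/dq = -18 + 2q = 0 gives q = 9. min AVC = 96 - 18·9 + 9^2 = 15.
So the shutdown price is $15.

$15 per unit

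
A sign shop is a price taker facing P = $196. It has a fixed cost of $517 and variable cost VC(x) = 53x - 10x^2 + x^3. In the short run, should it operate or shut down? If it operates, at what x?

Produce at x = 11

Strip out fixed cost: VC = 53x - 10x^2 + x^3. Then AVC = 53 - 10x + x^2 and MC = 53 - 20x + 3x^2.
AVC hits its minimum where MC = AVC, at x = 5, giving min AVC = 53 - 10·5 + 5^2 = $28.
Since P = $196 ≥ min AVC = $28, price covers variable cost and the firm should produce.
P = MC gives -143 - 20x + 3x^2 = 0, with roots -13/3 and 11. Take the larger (rising MC): x* = 11.
Check: AVC at x = 11 is $64 ≤ P, so revenue covers variable cost.
Profit = P·x − TC = 196·11 − 1221 = $935.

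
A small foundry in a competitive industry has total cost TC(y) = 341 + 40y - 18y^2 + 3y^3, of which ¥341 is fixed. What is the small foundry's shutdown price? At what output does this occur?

¥13 per unit, at y = 3

The shutdown price is the minimum of AVC. VC = 40y - 18y^2 + 3y^3, so AVC = 40 - 18y + 3y^2.
dAVC/dy = -18 + 6y = 0 gives y = 3. min AVC = 40 - 18·3 + 3·3^2 = 13.
The firm shuts down for any P below ¥13.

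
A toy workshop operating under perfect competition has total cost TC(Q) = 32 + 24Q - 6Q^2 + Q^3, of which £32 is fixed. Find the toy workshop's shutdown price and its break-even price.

Shutdown price = £15; break-even price = £24

Shutdown price = min AVC. AVC = 24 - 6Q + Q^2, with vertex at Q = 3 and minimum £15.
ATC = 32/Q + 24 - 6Q + Q^2. Setting dATC/dQ = −32/Q^2 − 6 + 2Q = 0 gives Q = 4 (since 2·4^3 − 6·4^2 = 32).
min ATC = 32/4 + 24 − 6·4 + 4^2 = £24. That is the break-even price.
For £15 ≤ P < £24 the firm produces at a loss; below £15 it shuts down.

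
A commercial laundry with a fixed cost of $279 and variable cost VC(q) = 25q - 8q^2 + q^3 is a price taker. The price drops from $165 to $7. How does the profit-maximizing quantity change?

Output falls from 10 to 0 (the firm shuts down)

AVC = 25 - 8q + q^2, minimized at q = 4 where min AVC = $9. MC = 25 - 16q + 3q^2.
At P = $165 ≥ min AVC, set P = MC on the rising branch: q = 10.
At P = $7 < min AVC = $9, price no longer covers variable cost at any output, so the firm shuts down: q = 0.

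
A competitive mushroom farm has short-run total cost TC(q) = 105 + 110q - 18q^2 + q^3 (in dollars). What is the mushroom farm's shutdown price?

The shutdown price is the minimum of AVC. VC = 110q - 18q^2 + q^3, so AVC = 110 - 18q + q^2.
dAVC/dq = -18 + 2q = 0 gives q = 9. min AVC = 110 - 18·9 + 9^2 = 29.
For P < $29 the firm produces nothing.

$29 per unit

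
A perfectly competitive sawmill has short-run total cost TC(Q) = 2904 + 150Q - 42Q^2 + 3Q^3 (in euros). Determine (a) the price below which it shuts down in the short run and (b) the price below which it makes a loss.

AVC = 150 - 42Q + 3Q^2; minimized at Q = 7, giving min AVC = €3. That is the shutdown price.
ATC = 2904/Q + 150 - 42Q + 3Q^2. Setting dATC/dQ = −2904/Q^2 − 42 + 6Q = 0 gives Q = 11 (since 6·11^3 − 42·11^2 = 2904).
min ATC = 2904/11 + 150 − 42·11 + 3·11^2 = €315. That is the break-even price.
Between these two prices the firm operates at a loss; above €315 it earns a profit.

Shutdown price = €3; break-even price = €315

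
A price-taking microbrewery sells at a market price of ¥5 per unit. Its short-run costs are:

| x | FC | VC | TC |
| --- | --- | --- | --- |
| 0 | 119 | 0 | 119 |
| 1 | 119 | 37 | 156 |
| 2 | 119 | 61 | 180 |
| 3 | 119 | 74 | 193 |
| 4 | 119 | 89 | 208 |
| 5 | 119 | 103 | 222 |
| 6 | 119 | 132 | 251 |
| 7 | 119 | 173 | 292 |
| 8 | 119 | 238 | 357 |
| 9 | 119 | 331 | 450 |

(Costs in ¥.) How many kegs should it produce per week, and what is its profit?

Tabulate TR − TC: x=0: -119; x=1: -151; x=2: -170; x=3: -178; x=4: -188; x=5: -197; x=6: -221; x=7: -257; x=8: -317; x=9: -405.
Profit is highest at x = 0. Equivalently, the lowest AVC in the table is 103/5 ≈ ¥20.60 at x = 5, and P = ¥5 falls below it — price never covers variable cost, so the firm shuts down and loses only its fixed cost.

x = 0 (shut down); profit = -¥119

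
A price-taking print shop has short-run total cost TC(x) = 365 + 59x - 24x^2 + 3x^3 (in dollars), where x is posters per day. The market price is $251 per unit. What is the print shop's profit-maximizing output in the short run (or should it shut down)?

Produce at x = 8

Strip out fixed cost: VC = 59x - 24x^2 + 3x^3. Then AVC = 59 - 24x + 3x^2 and MC = 59 - 48x + 9x^2.
The AVC parabola has its vertex at x = 24/6 = 4, where AVC = 59 - 24·4 + 3·4^2 = $11.
Because $251 ≥ $11, revenue can cover variable cost; the firm operates.
Solving P = MC: -192 - 48x + 9x^2 = 0 ⇒ x = -8/3 or 8. On the upward-sloping branch, x* = 8.
Check: AVC at x = 8 is $59 ≤ P, so revenue covers variable cost.
Profit = P·x − TC = 251·8 − 837 = $1171.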